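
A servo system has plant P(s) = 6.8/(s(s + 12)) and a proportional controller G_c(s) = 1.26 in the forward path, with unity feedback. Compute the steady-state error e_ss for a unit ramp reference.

The loop has one pole at the origin (type 1). Velocity error constant K_v = lim_{s→0} s·G_c(s)P(s) = 1.26·6.8/12 = 0.714.
Steady-state error to a unit ramp: e_ss = 1/K_v = 1.4.

1.4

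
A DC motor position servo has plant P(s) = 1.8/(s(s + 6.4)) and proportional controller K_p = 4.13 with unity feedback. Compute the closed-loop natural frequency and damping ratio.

ω_n = 2.73 rad/s, ζ = 1.17

With unity feedback the closed-loop characteristic equation is s² + 6.4s + 4.13·1.8 = s² + 6.4s + 7.434 = 0.
So ω_n² = 7.434 ⇒ ω_n = 2.727 rad/s, and ζ = 6.4/(2ω_n) = 1.17.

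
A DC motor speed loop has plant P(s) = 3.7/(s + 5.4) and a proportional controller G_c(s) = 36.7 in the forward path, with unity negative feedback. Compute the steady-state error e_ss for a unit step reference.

The loop is type 0. Static position error constant K_pos = G_c(0)·P(0) = 36.7·0.6852 = 25.15.
Steady-state error to a unit step: e_ss = 1/(1+K_pos) = 1/26.15 = 0.0382.

0.0382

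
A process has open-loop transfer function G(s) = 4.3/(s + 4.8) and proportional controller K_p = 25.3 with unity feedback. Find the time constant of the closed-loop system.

Closed-loop transfer function: T(s) = K_p·G(s)/(1 + K_p·G(s)) = 108.8/(s + 4.8 + 108.8) = 108.8/(s + 113.6).
Time constant τ = 1/113.6 = 0.0088 s.

τ = 0.0088 s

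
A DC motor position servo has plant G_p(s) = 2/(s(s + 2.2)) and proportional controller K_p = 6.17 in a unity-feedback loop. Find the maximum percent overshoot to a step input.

The closed-loop denominator s² + 2.2s + 12.34 gives ω_n = √12.34 = 3.513 and ζ = 2.2/(2ω_n) = 0.3131.
%OS = 100·exp(−πζ/√(1−ζ²)) = 100·exp(−π·0.3131/√0.9019) = 35.5%.

35.5%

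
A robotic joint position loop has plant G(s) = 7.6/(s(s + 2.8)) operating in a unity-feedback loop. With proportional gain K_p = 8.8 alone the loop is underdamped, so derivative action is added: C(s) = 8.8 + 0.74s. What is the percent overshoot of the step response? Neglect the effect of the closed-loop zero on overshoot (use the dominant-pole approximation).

Forward path: (8.8 + 0.74s)·7.6/(s(s+2.8)). The closed-loop characteristic equation is s² + (2.8 + 7.6·0.74)s + 7.6·8.8 = 0.
That is s² + 8.424s + 66.88 = 0, so ω_n = 8.178 rad/s and ζ = 8.424/(2·8.178) = 0.515.
%OS = 100·exp(−πζ/√(1−ζ²)) = 15.1%.

15.1%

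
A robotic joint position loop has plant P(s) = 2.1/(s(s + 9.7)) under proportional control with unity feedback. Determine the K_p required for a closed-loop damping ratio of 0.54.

K_p = 38.4

Closed-loop characteristic equation: s² + 9.7s + K_p·2.1 = 0.
So ω_n = √(2.1K_p) and 2ζω_n = 9.7, giving ζ = 9.7/(2√(2.1K_p)).
Setting ζ = 0.54: √(2.1K_p) = 9.7/(2·0.54) = 8.981, so K_p = 80.67/2.1 = 38.4.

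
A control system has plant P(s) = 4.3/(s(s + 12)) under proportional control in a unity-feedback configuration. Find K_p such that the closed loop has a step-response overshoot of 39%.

From %OS = 100·exp(−πζ/√(1−ζ²)) = 39%, ζ = −ln(0.39)/√(π²+ln²(0.39)) = 0.2871.
Characteristic equation s² + 12s + 4.3K_p = 0 gives ζ = 12/(2√(4.3K_p)).
Setting ζ = 0.2871: √(4.3K_p) = 12/(2·0.2871) = 20.9, so K_p = 436.7/4.3 = 102.

K_p = 102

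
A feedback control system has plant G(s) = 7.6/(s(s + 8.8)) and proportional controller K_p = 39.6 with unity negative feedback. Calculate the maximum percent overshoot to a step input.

43.9%

Closed-loop characteristic equation: s² + 8.8s + 301 = 0, so ω_n = 17.35 rad/s and ζ = 8.8/(2·17.35) = 0.2536.
%OS = 100·exp(−πζ/√(1−ζ²)) = 100·exp(−π·0.2536/√0.9357) = 43.9%.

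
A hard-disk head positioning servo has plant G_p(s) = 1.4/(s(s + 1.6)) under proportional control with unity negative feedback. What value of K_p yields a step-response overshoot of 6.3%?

From %OS = 100·exp(−πζ/√(1−ζ²)) = 6.3%, ζ = −ln(0.063)/√(π²+ln²(0.063)) = 0.6606.
Characteristic equation s² + 1.6s + 1.4K_p = 0 gives ζ = 1.6/(2√(1.4K_p)).
Setting ζ = 0.6606: √(1.4K_p) = 1.6/(2·0.6606) = 1.211, so K_p = 1.466/1.4 = 1.05.

K_p = 1.05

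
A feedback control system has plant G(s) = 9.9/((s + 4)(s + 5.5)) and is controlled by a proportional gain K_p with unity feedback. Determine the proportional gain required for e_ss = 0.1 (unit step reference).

For a type-0 loop with proportional control, e_ss = 1/(1 + K_p·G(0)).
G(0) = 0.45. Require 1/(1 + K_p·0.45) = 0.1, so 1 + 0.45·K_p = 10.
K_p = (10 − 1)/0.45 = 20.

K_p = 20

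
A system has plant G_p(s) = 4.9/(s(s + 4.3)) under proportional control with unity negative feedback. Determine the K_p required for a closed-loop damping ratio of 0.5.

Closed-loop characteristic equation: s² + 4.3s + K_p·4.9 = 0.
So ω_n = √(4.9K_p) and 2ζω_n = 4.3, giving ζ = 4.3/(2√(4.9K_p)).
Setting ζ = 0.5: √(4.9K_p) = 4.3/(2·0.5) = 4.3, so K_p = 18.49/4.9 = 3.77.

K_p = 3.77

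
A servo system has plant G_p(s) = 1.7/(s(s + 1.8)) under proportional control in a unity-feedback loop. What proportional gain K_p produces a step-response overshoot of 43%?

From %OS = 100·exp(−πζ/√(1−ζ²)) = 43%, ζ = −ln(0.43)/√(π²+ln²(0.43)) = 0.2594.
Characteristic equation s² + 1.8s + 1.7K_p = 0 gives ζ = 1.8/(2√(1.7K_p)).
Setting ζ = 0.2594: √(1.7K_p) = 1.8/(2·0.2594) = 3.469, so K_p = 12.03/1.7 = 7.08.

K_p = 7.08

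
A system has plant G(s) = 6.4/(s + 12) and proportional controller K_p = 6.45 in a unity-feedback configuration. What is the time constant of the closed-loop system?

τ = 0.0188 s

Closed-loop transfer function: T(s) = K_p·G(s)/(1 + K_p·G(s)) = 41.28/(s + 12 + 41.28) = 41.28/(s + 53.28).
Time constant τ = 1/53.28 = 0.0188 s.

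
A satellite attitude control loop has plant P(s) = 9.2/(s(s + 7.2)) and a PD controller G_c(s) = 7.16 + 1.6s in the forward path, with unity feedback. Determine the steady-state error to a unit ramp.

The loop has one pole at the origin (type 1). Velocity error constant K_v = lim_{s→0} s·G_c(s)P(s) = 7.16·9.2/7.2 = 9.149.
Steady-state error to a unit ramp: e_ss = 1/K_v = 0.109.

0.109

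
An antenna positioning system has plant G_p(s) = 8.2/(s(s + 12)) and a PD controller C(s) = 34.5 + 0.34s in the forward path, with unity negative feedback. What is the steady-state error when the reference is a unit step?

0

The open loop C(s)G_p(s) has a pole at the origin (type 1), so the static position error constant is infinite and e_ss = 1/(1+∞) = 0.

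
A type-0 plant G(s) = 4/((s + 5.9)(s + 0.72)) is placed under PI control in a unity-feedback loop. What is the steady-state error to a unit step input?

The PI controller's integrator makes the forward path type 1, so e_ss to a step is zero.

0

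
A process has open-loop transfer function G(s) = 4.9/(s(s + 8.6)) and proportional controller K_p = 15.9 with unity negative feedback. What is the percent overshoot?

Closed-loop characteristic equation: s² + 8.6s + 77.91 = 0, so ω_n = 8.827 rad/s and ζ = 8.6/(2·8.827) = 0.4872.
%OS = 100·exp(−πζ/√(1−ζ²)) = 100·exp(−π·0.4872/√0.7627) = 17.3%.

17.3%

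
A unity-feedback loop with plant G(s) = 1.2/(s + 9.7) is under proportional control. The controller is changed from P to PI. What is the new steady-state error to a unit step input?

0

The integrator makes K_pos = lim_{s→0} C(s)G(s) infinite, so e_ss = 1/(1+K_pos) = 0.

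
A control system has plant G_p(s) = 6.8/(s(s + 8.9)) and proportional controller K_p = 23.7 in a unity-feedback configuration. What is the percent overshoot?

30.9%

The closed-loop denominator s² + 8.9s + 161.2 gives ω_n = √161.2 = 12.69 and ζ = 8.9/(2ω_n) = 0.3505.
%OS = 100·exp(−πζ/√(1−ζ²)) = 100·exp(−π·0.3505/√0.8771) = 30.9%.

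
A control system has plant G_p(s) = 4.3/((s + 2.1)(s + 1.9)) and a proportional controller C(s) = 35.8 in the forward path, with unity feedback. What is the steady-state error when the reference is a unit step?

The loop is type 0. Static position error constant K_pos = C(0)·G_p(0) = 35.8·1.078 = 38.58.
Steady-state error to a unit step: e_ss = 1/(1+K_pos) = 1/39.58 = 0.0253.

0.0253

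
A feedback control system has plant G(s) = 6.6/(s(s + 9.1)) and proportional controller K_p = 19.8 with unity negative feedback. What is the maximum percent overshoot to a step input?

25.6%

Closed-loop characteristic equation: s² + 9.1s + 130.7 = 0, so ω_n = 11.43 rad/s and ζ = 9.1/(2·11.43) = 0.398.
%OS = 100·exp(−πζ/√(1−ζ²)) = 100·exp(−π·0.398/√0.8416) = 25.6%.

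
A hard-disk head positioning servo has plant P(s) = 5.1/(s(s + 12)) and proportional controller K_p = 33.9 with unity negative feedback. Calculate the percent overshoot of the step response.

20%

Closed-loop characteristic equation: s² + 12s + 172.9 = 0, so ω_n = 13.15 rad/s and ζ = 12/(2·13.15) = 0.4563.
%OS = 100·exp(−πζ/√(1−ζ²)) = 100·exp(−π·0.4563/√0.7918) = 20%.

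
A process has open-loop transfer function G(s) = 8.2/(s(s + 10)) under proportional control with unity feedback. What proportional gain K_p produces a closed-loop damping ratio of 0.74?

Closed-loop characteristic equation: s² + 10s + K_p·8.2 = 0.
So ω_n = √(8.2K_p) and 2ζω_n = 10, giving ζ = 10/(2√(8.2K_p)).
Setting ζ = 0.74: √(8.2K_p) = 10/(2·0.74) = 6.757, so K_p = 45.65/8.2 = 5.57.

K_p = 5.57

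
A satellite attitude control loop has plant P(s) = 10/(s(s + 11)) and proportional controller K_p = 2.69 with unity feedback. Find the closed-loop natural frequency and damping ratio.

With unity feedback the closed-loop characteristic equation is s² + 11s + 2.69·10 = s² + 11s + 26.9 = 0.
So ω_n² = 26.9 ⇒ ω_n = 5.187 rad/s, and ζ = 11/(2ω_n) = 1.06.

ω_n = 5.19 rad/s, ζ = 1.06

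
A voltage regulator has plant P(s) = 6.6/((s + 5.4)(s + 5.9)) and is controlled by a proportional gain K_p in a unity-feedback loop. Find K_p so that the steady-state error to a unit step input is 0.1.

The loop is type 0, so e_ss(step) = 1/(1 + K_pos) with K_pos = K_p·P(0).
P(0) = 0.2072. Require 1/(1 + K_p·0.2072) = 0.1, so 1 + 0.2072·K_p = 10.
K_p = (10 − 1)/0.2072 = 43.4.

K_p = 43.4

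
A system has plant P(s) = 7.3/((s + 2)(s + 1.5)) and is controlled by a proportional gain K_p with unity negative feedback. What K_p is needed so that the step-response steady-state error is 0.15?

Steady-state error for a unit step on this type-0 loop is 1/(1 + K_p·P(0)).
P(0) = 2.433. Require 1/(1 + K_p·2.433) = 0.15, so 1 + 2.433·K_p = 6.667.
K_p = (6.667 − 1)/2.433 = 2.33.

K_p = 2.33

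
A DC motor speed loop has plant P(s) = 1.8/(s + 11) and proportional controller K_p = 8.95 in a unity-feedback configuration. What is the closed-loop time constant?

Closed-loop transfer function: T(s) = K_p·P(s)/(1 + K_p·P(s)) = 16.11/(s + 11 + 16.11) = 16.11/(s + 27.11).
Time constant τ = 1/27.11 = 0.0369 s.

τ = 0.0369 s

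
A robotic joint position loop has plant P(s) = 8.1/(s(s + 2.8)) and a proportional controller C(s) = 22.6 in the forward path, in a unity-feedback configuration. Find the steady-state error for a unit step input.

The open loop C(s)P(s) has a pole at the origin (type 1), so the static position error constant is infinite and e_ss = 1/(1+∞) = 0.

0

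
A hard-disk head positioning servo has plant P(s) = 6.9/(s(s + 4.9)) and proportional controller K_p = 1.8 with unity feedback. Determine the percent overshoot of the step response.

From 1 + K_pP(s) = 0: s² + 4.9s + 12.42 = 0 ⇒ ω_n = 3.524, ζ = 0.6952.
%OS = 100·exp(−πζ/√(1−ζ²)) = 100·exp(−π·0.6952/√0.5167) = 4.79%.

4.79%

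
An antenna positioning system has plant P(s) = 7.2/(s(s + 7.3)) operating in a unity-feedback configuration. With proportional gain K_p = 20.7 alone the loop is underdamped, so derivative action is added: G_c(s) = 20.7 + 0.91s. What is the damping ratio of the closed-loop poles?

ζ = 0.567

Forward path: (20.7 + 0.91s)·7.2/(s(s+7.3)). The closed-loop characteristic equation is s² + (7.3 + 7.2·0.91)s + 7.2·20.7 = 0.
That is s² + 13.85s + 149 = 0, so ω_n = 12.21 rad/s and ζ = 13.85/(2·12.21) = 0.5673.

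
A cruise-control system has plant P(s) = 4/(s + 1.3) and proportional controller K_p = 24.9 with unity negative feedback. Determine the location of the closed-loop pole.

Closed-loop transfer function: T(s) = K_p·P(s)/(1 + K_p·P(s)) = 99.6/(s + 1.3 + 99.6) = 99.6/(s + 100.9).
The closed-loop pole is at s = −100.9.

s = -100.9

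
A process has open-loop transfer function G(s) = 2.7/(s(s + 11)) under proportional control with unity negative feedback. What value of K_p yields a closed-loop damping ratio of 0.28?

Closed-loop characteristic equation: s² + 11s + K_p·2.7 = 0.
So ω_n = √(2.7K_p) and 2ζω_n = 11, giving ζ = 11/(2√(2.7K_p)).
Setting ζ = 0.28: √(2.7K_p) = 11/(2·0.28) = 19.64, so K_p = 385.8/2.7 = 143.

K_p = 143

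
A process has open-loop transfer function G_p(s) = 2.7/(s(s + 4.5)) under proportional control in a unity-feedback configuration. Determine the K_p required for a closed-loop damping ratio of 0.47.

K_p = 8.49

Closed-loop characteristic equation: s² + 4.5s + K_p·2.7 = 0.
So ω_n = √(2.7K_p) and 2ζω_n = 4.5, giving ζ = 4.5/(2√(2.7K_p)).
Setting ζ = 0.47: √(2.7K_p) = 4.5/(2·0.47) = 4.787, so K_p = 22.92/2.7 = 8.49.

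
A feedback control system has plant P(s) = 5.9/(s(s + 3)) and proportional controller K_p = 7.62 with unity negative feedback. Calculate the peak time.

Closed-loop characteristic equation: s² + 3s + 44.96 = 0, so ω_n = 6.705 rad/s and ζ = 3/(2·6.705) = 0.2237.
Damped frequency ω_d = ω_n√(1−ζ²) = 6.535 rad/s, so peak time T_p = π/ω_d = 0.481 s.

T_p = 0.481 s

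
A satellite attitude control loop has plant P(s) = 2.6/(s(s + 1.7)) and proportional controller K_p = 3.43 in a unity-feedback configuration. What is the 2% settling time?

From 1 + K_pP(s) = 0: s² + 1.7s + 8.918 = 0 ⇒ ω_n = 2.986, ζ = 0.2846.
2% settling time T_s ≈ 4/(ζω_n) = 4/0.85 = 4.71 s.

T_s ≈ 4.71 s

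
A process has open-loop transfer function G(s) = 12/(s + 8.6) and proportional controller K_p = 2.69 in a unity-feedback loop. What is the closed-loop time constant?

τ = 0.0245 s

Closed-loop transfer function: T(s) = K_p·G(s)/(1 + K_p·G(s)) = 32.28/(s + 8.6 + 32.28) = 32.28/(s + 40.88).
Time constant τ = 1/40.88 = 0.0245 s.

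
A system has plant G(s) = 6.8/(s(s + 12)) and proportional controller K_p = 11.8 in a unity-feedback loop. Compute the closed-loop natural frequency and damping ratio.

With unity feedback the closed-loop characteristic equation is s² + 12s + 11.8·6.8 = s² + 12s + 80.24 = 0.
So ω_n² = 80.24 ⇒ ω_n = 8.958 rad/s, and ζ = 12/(2ω_n) = 0.67.

ω_n = 8.96 rad/s, ζ = 0.67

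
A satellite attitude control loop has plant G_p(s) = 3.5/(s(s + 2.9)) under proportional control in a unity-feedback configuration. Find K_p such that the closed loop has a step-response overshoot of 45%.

From %OS = 100·exp(−πζ/√(1−ζ²)) = 45%, ζ = −ln(0.45)/√(π²+ln²(0.45)) = 0.2463.
Characteristic equation s² + 2.9s + 3.5K_p = 0 gives ζ = 2.9/(2√(3.5K_p)).
Setting ζ = 0.2463: √(3.5K_p) = 2.9/(2·0.2463) = 5.886, so K_p = 34.65/3.5 = 9.9.

K_p = 9.9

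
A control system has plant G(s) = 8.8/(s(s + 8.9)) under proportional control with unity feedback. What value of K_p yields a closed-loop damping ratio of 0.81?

K_p = 3.43

Closed-loop characteristic equation: s² + 8.9s + K_p·8.8 = 0.
So ω_n = √(8.8K_p) and 2ζω_n = 8.9, giving ζ = 8.9/(2√(8.8K_p)).
Setting ζ = 0.81: √(8.8K_p) = 8.9/(2·0.81) = 5.494, so K_p = 30.18/8.8 = 3.43.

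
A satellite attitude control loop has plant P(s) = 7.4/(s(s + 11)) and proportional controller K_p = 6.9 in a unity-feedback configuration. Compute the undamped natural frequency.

With unity feedback the closed-loop characteristic equation is s² + 11s + 6.9·7.4 = s² + 11s + 51.06 = 0.
Matching s² + 2ζω_n s + ω_n²: ω_n = √51.06 = 7.146 rad/s and 2ζω_n = 11, so ζ = 11/(2·7.146) = 0.77.

ω_n = 7.15 rad/s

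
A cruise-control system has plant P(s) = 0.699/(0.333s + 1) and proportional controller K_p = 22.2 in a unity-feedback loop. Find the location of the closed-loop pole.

s = -49.6

Closed loop: T(s) = K_p·P/(1+K_p·P) = 15.52/(0.333s + 1 + 15.52), with pole at s = −(1 + 15.52)/0.333 = −49.6.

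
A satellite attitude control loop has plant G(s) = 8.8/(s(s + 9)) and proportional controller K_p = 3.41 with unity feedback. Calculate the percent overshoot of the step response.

1.08%

The closed-loop denominator s² + 9s + 30.01 gives ω_n = √30.01 = 5.478 and ζ = 9/(2ω_n) = 0.8215.
%OS = 100·exp(−πζ/√(1−ζ²)) = 100·exp(−π·0.8215/√0.3252) = 1.08%.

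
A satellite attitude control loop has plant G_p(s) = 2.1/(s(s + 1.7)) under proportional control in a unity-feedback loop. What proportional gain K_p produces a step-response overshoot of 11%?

From %OS = 100·exp(−πζ/√(1−ζ²)) = 11%, ζ = −ln(0.11)/√(π²+ln²(0.11)) = 0.5749.
Characteristic equation s² + 1.7s + 2.1K_p = 0 gives ζ = 1.7/(2√(2.1K_p)).
Setting ζ = 0.5749: √(2.1K_p) = 1.7/(2·0.5749) = 1.479, so K_p = 2.186/2.1 = 1.04.

K_p = 1.04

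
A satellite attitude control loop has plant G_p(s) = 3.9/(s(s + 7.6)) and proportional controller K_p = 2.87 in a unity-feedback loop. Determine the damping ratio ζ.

ζ = 1.14

1 + K_p·G_p(s) = 0 gives s² + 7.6s + 11.19 = 0.
Matching s² + 2ζω_n s + ω_n²: ω_n = √11.19 = 3.346 rad/s and 2ζω_n = 7.6, so ζ = 7.6/(2·3.346) = 1.14.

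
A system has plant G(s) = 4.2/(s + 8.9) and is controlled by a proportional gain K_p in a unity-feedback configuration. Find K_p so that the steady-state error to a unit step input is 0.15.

Steady-state error for a unit step on this type-0 loop is 1/(1 + K_p·G(0)).
G(0) = 0.4719. Require 1/(1 + K_p·0.4719) = 0.15, so 1 + 0.4719·K_p = 6.667.
K_p = (6.667 − 1)/0.4719 = 12.

K_p = 12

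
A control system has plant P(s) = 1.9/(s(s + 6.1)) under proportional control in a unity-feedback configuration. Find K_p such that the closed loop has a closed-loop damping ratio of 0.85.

Closed-loop characteristic equation: s² + 6.1s + K_p·1.9 = 0.
So ω_n = √(1.9K_p) and 2ζω_n = 6.1, giving ζ = 6.1/(2√(1.9K_p)).
Setting ζ = 0.85: √(1.9K_p) = 6.1/(2·0.85) = 3.588, so K_p = 12.88/1.9 = 6.78.

K_p = 6.78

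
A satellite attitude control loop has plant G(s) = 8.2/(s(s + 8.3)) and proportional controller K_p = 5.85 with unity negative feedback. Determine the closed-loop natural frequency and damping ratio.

ω_n = 6.93 rad/s, ζ = 0.599

1 + K_p·G(s) = 0 gives s² + 8.3s + 47.97 = 0.
Matching s² + 2ζω_n s + ω_n²: ω_n = √47.97 = 6.926 rad/s and 2ζω_n = 8.3, so ζ = 8.3/(2·6.926) = 0.599.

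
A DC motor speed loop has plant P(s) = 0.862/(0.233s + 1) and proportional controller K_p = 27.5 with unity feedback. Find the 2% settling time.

T_s ≈ 0.0377 s

Closed loop: T(s) = K_p·P/(1+K_p·P) = 23.7/(0.233s + 1 + 23.7), with pole at s = −(1 + 23.7)/0.233 = −106.
τ = 1/106 = 0.009431 s, so 2% settling time ≈ 4τ = 0.0377 s.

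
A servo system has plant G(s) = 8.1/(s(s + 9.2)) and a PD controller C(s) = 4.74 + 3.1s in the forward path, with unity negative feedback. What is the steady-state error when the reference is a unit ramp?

The loop has one pole at the origin (type 1). Velocity error constant K_v = lim_{s→0} s·C(s)G(s) = 4.74·8.1/9.2 = 4.173.
Steady-state error to a unit ramp: e_ss = 1/K_v = 0.24.

0.24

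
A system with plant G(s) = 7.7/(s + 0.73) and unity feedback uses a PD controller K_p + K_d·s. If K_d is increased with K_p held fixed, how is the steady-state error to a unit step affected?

K_d affects only the transient (the s-coefficient); the DC loop gain, and hence e_ss, depends only on K_p.

unchanged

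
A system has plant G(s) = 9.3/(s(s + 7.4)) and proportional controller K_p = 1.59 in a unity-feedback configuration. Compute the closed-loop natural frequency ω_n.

1 + K_p·G(s) = 0 gives s² + 7.4s + 14.79 = 0.
So ω_n² = 14.79 ⇒ ω_n = 3.845 rad/s, and ζ = 7.4/(2ω_n) = 0.962.

ω_n = 3.85 rad/s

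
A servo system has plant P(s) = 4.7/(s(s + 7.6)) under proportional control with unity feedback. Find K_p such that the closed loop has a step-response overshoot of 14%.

From %OS = 100·exp(−πζ/√(1−ζ²)) = 14%, ζ = −ln(0.14)/√(π²+ln²(0.14)) = 0.5305.
Characteristic equation s² + 7.6s + 4.7K_p = 0 gives ζ = 7.6/(2√(4.7K_p)).
Setting ζ = 0.5305: √(4.7K_p) = 7.6/(2·0.5305) = 7.163, so K_p = 51.31/4.7 = 10.9.

K_p = 10.9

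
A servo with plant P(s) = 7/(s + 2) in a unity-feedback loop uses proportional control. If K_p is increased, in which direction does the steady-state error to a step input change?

e_ss = 1/(1 + K_p·P(0)); a larger K_p raises the denominator, so e_ss decreases.

decrease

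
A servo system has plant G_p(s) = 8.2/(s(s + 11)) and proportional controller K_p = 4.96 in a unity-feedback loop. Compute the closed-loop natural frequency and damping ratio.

1 + K_p·G_p(s) = 0 gives s² + 11s + 40.67 = 0.
So ω_n² = 40.67 ⇒ ω_n = 6.377 rad/s, and ζ = 11/(2ω_n) = 0.862.

ω_n = 6.38 rad/s, ζ = 0.862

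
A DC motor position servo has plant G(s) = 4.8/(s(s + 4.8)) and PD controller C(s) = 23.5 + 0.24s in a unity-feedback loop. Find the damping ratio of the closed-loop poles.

ζ = 0.28

Forward path: (23.5 + 0.24s)·4.8/(s(s+4.8)). The closed-loop characteristic equation is s² + (4.8 + 4.8·0.24)s + 4.8·23.5 = 0.
That is s² + 5.952s + 112.8 = 0, so ω_n = 10.62 rad/s and ζ = 5.952/(2·10.62) = 0.2802.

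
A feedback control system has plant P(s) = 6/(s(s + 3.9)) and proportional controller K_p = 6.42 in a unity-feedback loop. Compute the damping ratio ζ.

ζ = 0.314

1 + K_p·P(s) = 0 gives s² + 3.9s + 38.52 = 0.
Matching s² + 2ζω_n s + ω_n²: ω_n = √38.52 = 6.206 rad/s and 2ζω_n = 3.9, so ζ = 3.9/(2·6.206) = 0.314.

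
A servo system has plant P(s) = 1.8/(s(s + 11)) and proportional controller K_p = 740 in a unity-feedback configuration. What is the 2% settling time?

T_s ≈ 0.727 s

The closed-loop denominator s² + 11s + 1332 gives ω_n = √1332 = 36.5 and ζ = 11/(2ω_n) = 0.1507.
2% settling time T_s ≈ 4/(ζω_n) = 4/5.5 = 0.727 s.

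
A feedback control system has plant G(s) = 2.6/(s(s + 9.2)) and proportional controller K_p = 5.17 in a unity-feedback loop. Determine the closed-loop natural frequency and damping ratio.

With unity feedback the closed-loop characteristic equation is s² + 9.2s + 5.17·2.6 = s² + 9.2s + 13.44 = 0.
So ω_n² = 13.44 ⇒ ω_n = 3.666 rad/s, and ζ = 9.2/(2ω_n) = 1.25.

ω_n = 3.67 rad/s, ζ = 1.25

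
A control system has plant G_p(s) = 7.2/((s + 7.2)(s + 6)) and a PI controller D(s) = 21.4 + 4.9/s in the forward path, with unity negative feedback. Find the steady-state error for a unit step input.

The open loop D(s)G_p(s) has a pole at the origin (type 1), so the static position error constant is infinite and e_ss = 1/(1+∞) = 0.

0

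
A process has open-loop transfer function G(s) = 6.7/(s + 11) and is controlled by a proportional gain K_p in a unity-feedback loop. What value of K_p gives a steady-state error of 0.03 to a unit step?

For a type-0 loop with proportional control, e_ss = 1/(1 + K_p·G(0)).
G(0) = 0.6091. Require 1/(1 + K_p·0.6091) = 0.03, so 1 + 0.6091·K_p = 33.33.
K_p = (33.33 − 1)/0.6091 = 53.1.

K_p = 53.1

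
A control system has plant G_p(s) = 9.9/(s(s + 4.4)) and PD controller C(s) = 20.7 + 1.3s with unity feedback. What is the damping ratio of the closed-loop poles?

ζ = 0.603

Forward path: (20.7 + 1.3s)·9.9/(s(s+4.4)). The closed-loop characteristic equation is s² + (4.4 + 9.9·1.3)s + 9.9·20.7 = 0.
That is s² + 17.27s + 204.9 = 0, so ω_n = 14.32 rad/s and ζ = 17.27/(2·14.32) = 0.6032.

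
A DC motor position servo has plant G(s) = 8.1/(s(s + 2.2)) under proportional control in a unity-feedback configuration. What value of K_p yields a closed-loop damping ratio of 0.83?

Closed-loop characteristic equation: s² + 2.2s + K_p·8.1 = 0.
So ω_n = √(8.1K_p) and 2ζω_n = 2.2, giving ζ = 2.2/(2√(8.1K_p)).
Setting ζ = 0.83: √(8.1K_p) = 2.2/(2·0.83) = 1.325, so K_p = 1.756/8.1 = 0.217.

K_p = 0.217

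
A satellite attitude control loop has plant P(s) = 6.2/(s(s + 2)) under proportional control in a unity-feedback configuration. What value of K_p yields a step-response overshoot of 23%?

K_p = 0.898

From %OS = 100·exp(−πζ/√(1−ζ²)) = 23%, ζ = −ln(0.23)/√(π²+ln²(0.23)) = 0.4237.
Characteristic equation s² + 2s + 6.2K_p = 0 gives ζ = 2/(2√(6.2K_p)).
Setting ζ = 0.4237: √(6.2K_p) = 2/(2·0.4237) = 2.36, so K_p = 5.569/6.2 = 0.898.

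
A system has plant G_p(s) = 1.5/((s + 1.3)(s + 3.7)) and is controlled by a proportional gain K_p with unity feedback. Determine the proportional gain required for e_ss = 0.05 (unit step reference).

For a type-0 loop with proportional control, e_ss = 1/(1 + K_p·G_p(0)).
G_p(0) = 0.3119. Require 1/(1 + K_p·0.3119) = 0.05, so 1 + 0.3119·K_p = 20.
K_p = (20 − 1)/0.3119 = 60.9.

K_p = 60.9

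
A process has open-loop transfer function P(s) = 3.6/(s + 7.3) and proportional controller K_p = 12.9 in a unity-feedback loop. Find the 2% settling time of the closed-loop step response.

T_s ≈ 0.0744 s

Closed-loop transfer function: T(s) = K_p·P(s)/(1 + K_p·P(s)) = 46.44/(s + 7.3 + 46.44) = 46.44/(s + 53.74).
Time constant τ = 1/53.74 = 0.01861 s, so the 2% settling time is about 4τ = 0.0744 s.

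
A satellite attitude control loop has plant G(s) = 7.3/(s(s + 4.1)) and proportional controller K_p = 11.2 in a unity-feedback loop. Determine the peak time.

T_p = 0.357 s

From 1 + K_pG(s) = 0: s² + 4.1s + 81.76 = 0 ⇒ ω_n = 9.042, ζ = 0.2267.
Damped frequency ω_d = ω_n√(1−ζ²) = 8.807 rad/s, so peak time T_p = π/ω_d = 0.357 s.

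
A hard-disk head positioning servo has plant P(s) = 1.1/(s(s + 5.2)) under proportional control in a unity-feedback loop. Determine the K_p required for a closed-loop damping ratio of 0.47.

K_p = 27.8

Closed-loop characteristic equation: s² + 5.2s + K_p·1.1 = 0.
So ω_n = √(1.1K_p) and 2ζω_n = 5.2, giving ζ = 5.2/(2√(1.1K_p)).
Setting ζ = 0.47: √(1.1K_p) = 5.2/(2·0.47) = 5.532, so K_p = 30.6/1.1 = 27.8.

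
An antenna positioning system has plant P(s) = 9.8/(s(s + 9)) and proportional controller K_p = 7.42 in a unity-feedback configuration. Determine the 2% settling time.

The closed-loop denominator s² + 9s + 72.72 gives ω_n = √72.72 = 8.527 and ζ = 9/(2ω_n) = 0.5277.
2% settling time T_s ≈ 4/(ζω_n) = 4/4.5 = 0.889 s.

T_s ≈ 0.889 s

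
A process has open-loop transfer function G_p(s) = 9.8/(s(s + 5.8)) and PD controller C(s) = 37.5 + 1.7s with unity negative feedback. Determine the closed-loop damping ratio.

Forward path: (37.5 + 1.7s)·9.8/(s(s+5.8)). The closed-loop characteristic equation is s² + (5.8 + 9.8·1.7)s + 9.8·37.5 = 0.
That is s² + 22.46s + 367.5 = 0, so ω_n = 19.17 rad/s and ζ = 22.46/(2·19.17) = 0.5858.

ζ = 0.586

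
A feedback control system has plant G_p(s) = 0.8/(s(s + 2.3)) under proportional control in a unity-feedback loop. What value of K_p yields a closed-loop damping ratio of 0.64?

K_p = 4.04

Closed-loop characteristic equation: s² + 2.3s + K_p·0.8 = 0.
So ω_n = √(0.8K_p) and 2ζω_n = 2.3, giving ζ = 2.3/(2√(0.8K_p)).
Setting ζ = 0.64: √(0.8K_p) = 2.3/(2·0.64) = 1.797, so K_p = 3.229/0.8 = 4.04.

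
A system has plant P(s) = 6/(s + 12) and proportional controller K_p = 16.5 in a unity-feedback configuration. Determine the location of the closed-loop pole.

Closed-loop transfer function: T(s) = K_p·P(s)/(1 + K_p·P(s)) = 99/(s + 12 + 99) = 99/(s + 111).
The closed-loop pole is at s = −111.

s = -111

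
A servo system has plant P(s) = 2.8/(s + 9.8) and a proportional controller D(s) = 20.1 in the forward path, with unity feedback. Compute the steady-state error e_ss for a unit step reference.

0.148

The loop is type 0. Static position error constant K_pos = D(0)·P(0) = 20.1·0.2857 = 5.743.
Steady-state error to a unit step: e_ss = 1/(1+K_pos) = 1/6.743 = 0.148.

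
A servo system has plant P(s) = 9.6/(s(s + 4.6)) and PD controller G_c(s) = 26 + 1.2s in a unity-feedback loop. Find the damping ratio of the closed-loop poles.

ζ = 0.51

Forward path: (26 + 1.2s)·9.6/(s(s+4.6)). The closed-loop characteristic equation is s² + (4.6 + 9.6·1.2)s + 9.6·26 = 0.
That is s² + 16.12s + 249.6 = 0, so ω_n = 15.8 rad/s and ζ = 16.12/(2·15.8) = 0.5102.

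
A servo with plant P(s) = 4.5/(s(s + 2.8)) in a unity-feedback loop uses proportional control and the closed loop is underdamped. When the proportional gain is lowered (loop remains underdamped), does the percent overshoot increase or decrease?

decrease

ζ = 2.8/(2√(4.5K_p)) rises as K_p falls; higher damping means less overshoot.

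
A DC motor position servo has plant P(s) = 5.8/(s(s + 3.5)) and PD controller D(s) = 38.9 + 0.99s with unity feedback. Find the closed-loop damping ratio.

Forward path: (38.9 + 0.99s)·5.8/(s(s+3.5)). The closed-loop characteristic equation is s² + (3.5 + 5.8·0.99)s + 5.8·38.9 = 0.
That is s² + 9.242s + 225.6 = 0, so ω_n = 15.02 rad/s and ζ = 9.242/(2·15.02) = 0.3076.

ζ = 0.308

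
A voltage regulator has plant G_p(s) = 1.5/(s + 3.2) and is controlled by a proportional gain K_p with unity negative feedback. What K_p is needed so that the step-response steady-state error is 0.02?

K_p = 105

Steady-state error for a unit step on this type-0 loop is 1/(1 + K_p·G_p(0)).
G_p(0) = 0.4688. Require 1/(1 + K_p·0.4688) = 0.02, so 1 + 0.4688·K_p = 50.
K_p = (50 − 1)/0.4688 = 105.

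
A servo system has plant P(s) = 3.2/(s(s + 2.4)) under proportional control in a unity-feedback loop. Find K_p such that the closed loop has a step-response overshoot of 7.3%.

K_p = 1.1

From %OS = 100·exp(−πζ/√(1−ζ²)) = 7.3%, ζ = −ln(0.073)/√(π²+ln²(0.073)) = 0.6401.
Characteristic equation s² + 2.4s + 3.2K_p = 0 gives ζ = 2.4/(2√(3.2K_p)).
Setting ζ = 0.6401: √(3.2K_p) = 2.4/(2·0.6401) = 1.875, so K_p = 3.515/3.2 = 1.1.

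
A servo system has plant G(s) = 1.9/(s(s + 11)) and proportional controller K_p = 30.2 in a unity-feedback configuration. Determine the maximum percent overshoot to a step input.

Closed-loop characteristic equation: s² + 11s + 57.38 = 0, so ω_n = 7.575 rad/s and ζ = 11/(2·7.575) = 0.7261.
%OS = 100·exp(−πζ/√(1−ζ²)) = 100·exp(−π·0.7261/√0.4728) = 3.62%.

3.62%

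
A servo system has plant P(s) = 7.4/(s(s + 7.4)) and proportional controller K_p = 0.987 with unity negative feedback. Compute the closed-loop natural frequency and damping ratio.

With unity feedback the closed-loop characteristic equation is s² + 7.4s + 0.987·7.4 = s² + 7.4s + 7.304 = 0.
Matching s² + 2ζω_n s + ω_n²: ω_n = √7.304 = 2.703 rad/s and 2ζω_n = 7.4, so ζ = 7.4/(2·2.703) = 1.37.

ω_n = 2.7 rad/s, ζ = 1.37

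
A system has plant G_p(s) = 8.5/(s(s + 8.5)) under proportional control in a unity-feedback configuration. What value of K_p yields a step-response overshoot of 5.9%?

From %OS = 100·exp(−πζ/√(1−ζ²)) = 5.9%, ζ = −ln(0.059)/√(π²+ln²(0.059)) = 0.6693.
Characteristic equation s² + 8.5s + 8.5K_p = 0 gives ζ = 8.5/(2√(8.5K_p)).
Setting ζ = 0.6693: √(8.5K_p) = 8.5/(2·0.6693) = 6.35, so K_p = 40.32/8.5 = 4.74.

K_p = 4.74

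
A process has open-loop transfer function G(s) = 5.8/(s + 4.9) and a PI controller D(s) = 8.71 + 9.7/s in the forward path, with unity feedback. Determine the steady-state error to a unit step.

0

The open loop D(s)G(s) has a pole at the origin (type 1), so the static position error constant is infinite and e_ss = 1/(1+∞) = 0.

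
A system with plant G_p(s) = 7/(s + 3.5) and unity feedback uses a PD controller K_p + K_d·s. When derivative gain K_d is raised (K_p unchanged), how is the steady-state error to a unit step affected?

unchanged

At s = 0 the derivative term contributes nothing: C(0) = K_p regardless of K_d, so K_pos = K_p·G_p(0) and e_ss are unchanged.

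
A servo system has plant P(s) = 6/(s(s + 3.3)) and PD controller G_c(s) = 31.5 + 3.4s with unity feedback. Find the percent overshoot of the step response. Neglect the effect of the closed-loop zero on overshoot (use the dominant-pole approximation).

0.479%

Forward path: (31.5 + 3.4s)·6/(s(s+3.3)). The closed-loop characteristic equation is s² + (3.3 + 6·3.4)s + 6·31.5 = 0.
That is s² + 23.7s + 189 = 0, so ω_n = 13.75 rad/s and ζ = 23.7/(2·13.75) = 0.862.
%OS = 100·exp(−πζ/√(1−ζ²)) = 0.479%.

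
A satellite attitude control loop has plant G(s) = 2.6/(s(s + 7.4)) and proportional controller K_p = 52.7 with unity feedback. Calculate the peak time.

Closed-loop characteristic equation: s² + 7.4s + 137 = 0, so ω_n = 11.71 rad/s and ζ = 7.4/(2·11.71) = 0.3161.
Damped frequency ω_d = ω_n√(1−ζ²) = 11.11 rad/s, so peak time T_p = π/ω_d = 0.283 s.

T_p = 0.283 s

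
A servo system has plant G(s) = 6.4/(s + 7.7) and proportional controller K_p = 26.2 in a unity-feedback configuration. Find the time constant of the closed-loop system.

Closed-loop transfer function: T(s) = K_p·G(s)/(1 + K_p·G(s)) = 167.7/(s + 7.7 + 167.7) = 167.7/(s + 175.4).
Time constant τ = 1/175.4 = 0.0057 s.

τ = 0.0057 s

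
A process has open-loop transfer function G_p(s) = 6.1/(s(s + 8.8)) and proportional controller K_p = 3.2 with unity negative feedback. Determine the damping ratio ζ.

ζ = 0.996

The closed-loop denominator is s(s+8.8) + 3.2·6.1 = s² + 8.8s + 19.52.
Matching s² + 2ζω_n s + ω_n²: ω_n = √19.52 = 4.418 rad/s and 2ζω_n = 8.8, so ζ = 8.8/(2·4.418) = 0.996.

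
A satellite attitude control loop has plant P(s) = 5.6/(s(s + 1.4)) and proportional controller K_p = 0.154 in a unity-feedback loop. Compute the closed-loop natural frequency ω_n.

The closed-loop denominator is s(s+1.4) + 0.154·5.6 = s² + 1.4s + 0.8624.
So ω_n² = 0.8624 ⇒ ω_n = 0.9287 rad/s, and ζ = 1.4/(2ω_n) = 0.754.

ω_n = 0.929 rad/s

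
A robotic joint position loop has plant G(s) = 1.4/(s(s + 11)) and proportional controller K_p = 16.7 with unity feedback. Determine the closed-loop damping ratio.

ζ = 1.14

1 + K_p·G(s) = 0 gives s² + 11s + 23.38 = 0.
Matching s² + 2ζω_n s + ω_n²: ω_n = √23.38 = 4.835 rad/s and 2ζω_n = 11, so ζ = 11/(2·4.835) = 1.14.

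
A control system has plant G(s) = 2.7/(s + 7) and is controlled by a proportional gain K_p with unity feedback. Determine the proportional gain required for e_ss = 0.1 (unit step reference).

K_p = 23.3

For a type-0 loop with proportional control, e_ss = 1/(1 + K_p·G(0)).
G(0) = 0.3857. Require 1/(1 + K_p·0.3857) = 0.1, so 1 + 0.3857·K_p = 10.
K_p = (10 − 1)/0.3857 = 23.3.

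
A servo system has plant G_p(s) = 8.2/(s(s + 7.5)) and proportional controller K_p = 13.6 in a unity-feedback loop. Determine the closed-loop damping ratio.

ζ = 0.355

1 + K_p·G_p(s) = 0 gives s² + 7.5s + 111.5 = 0.
So ω_n² = 111.5 ⇒ ω_n = 10.56 rad/s, and ζ = 7.5/(2ω_n) = 0.355.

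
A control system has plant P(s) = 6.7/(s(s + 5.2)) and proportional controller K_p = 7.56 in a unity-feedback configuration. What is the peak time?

T_p = 0.474 s

Closed-loop characteristic equation: s² + 5.2s + 50.65 = 0, so ω_n = 7.117 rad/s and ζ = 5.2/(2·7.117) = 0.3653.
Damped frequency ω_d = ω_n√(1−ζ²) = 6.625 rad/s, so peak time T_p = π/ω_d = 0.474 s.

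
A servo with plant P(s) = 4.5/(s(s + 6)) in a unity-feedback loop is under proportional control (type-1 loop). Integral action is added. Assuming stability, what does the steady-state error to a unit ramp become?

0

The integrator raises the loop to type 2, so K_v → ∞ and e_ss to a ramp is zero.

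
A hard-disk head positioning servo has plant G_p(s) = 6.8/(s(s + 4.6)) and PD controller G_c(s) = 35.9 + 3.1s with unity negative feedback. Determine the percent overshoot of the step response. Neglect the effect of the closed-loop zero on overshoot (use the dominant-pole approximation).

Forward path: (35.9 + 3.1s)·6.8/(s(s+4.6)). The closed-loop characteristic equation is s² + (4.6 + 6.8·3.1)s + 6.8·35.9 = 0.
That is s² + 25.68s + 244.1 = 0, so ω_n = 15.62 rad/s and ζ = 25.68/(2·15.62) = 0.8218.
%OS = 100·exp(−πζ/√(1−ζ²)) = 1.08%.

1.08%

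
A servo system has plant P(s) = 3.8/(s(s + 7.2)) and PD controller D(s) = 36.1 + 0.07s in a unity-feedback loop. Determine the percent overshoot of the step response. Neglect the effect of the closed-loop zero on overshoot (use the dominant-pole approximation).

Forward path: (36.1 + 0.07s)·3.8/(s(s+7.2)). The closed-loop characteristic equation is s² + (7.2 + 3.8·0.07)s + 3.8·36.1 = 0.
That is s² + 7.466s + 137.2 = 0, so ω_n = 11.71 rad/s and ζ = 7.466/(2·11.71) = 0.3187.
%OS = 100·exp(−πζ/√(1−ζ²)) = 34.8%.

34.8%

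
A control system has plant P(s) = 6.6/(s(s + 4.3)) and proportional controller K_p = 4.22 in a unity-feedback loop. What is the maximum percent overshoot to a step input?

24.6%

The closed-loop denominator s² + 4.3s + 27.85 gives ω_n = √27.85 = 5.277 and ζ = 4.3/(2ω_n) = 0.4074.
%OS = 100·exp(−πζ/√(1−ζ²)) = 100·exp(−π·0.4074/√0.834) = 24.6%.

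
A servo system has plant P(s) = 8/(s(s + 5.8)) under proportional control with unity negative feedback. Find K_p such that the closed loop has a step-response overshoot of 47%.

From %OS = 100·exp(−πζ/√(1−ζ²)) = 47%, ζ = −ln(0.47)/√(π²+ln²(0.47)) = 0.2337.
Characteristic equation s² + 5.8s + 8K_p = 0 gives ζ = 5.8/(2√(8K_p)).
Setting ζ = 0.2337: √(8K_p) = 5.8/(2·0.2337) = 12.41, so K_p = 154/8 = 19.3.

K_p = 19.3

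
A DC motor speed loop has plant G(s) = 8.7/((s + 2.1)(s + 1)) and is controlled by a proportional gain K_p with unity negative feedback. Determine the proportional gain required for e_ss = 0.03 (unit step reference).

K_p = 7.8

For a type-0 loop with proportional control, e_ss = 1/(1 + K_p·G(0)).
G(0) = 4.143. Require 1/(1 + K_p·4.143) = 0.03, so 1 + 4.143·K_p = 33.33.
K_p = (33.33 − 1)/4.143 = 7.8.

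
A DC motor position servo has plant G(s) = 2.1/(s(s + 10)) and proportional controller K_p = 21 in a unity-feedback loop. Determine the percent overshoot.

2.75%

Closed-loop characteristic equation: s² + 10s + 44.1 = 0, so ω_n = 6.641 rad/s and ζ = 10/(2·6.641) = 0.7529.
%OS = 100·exp(−πζ/√(1−ζ²)) = 100·exp(−π·0.7529/√0.4331) = 2.75%.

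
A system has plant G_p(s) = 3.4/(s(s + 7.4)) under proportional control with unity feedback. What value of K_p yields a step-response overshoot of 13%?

From %OS = 100·exp(−πζ/√(1−ζ²)) = 13%, ζ = −ln(0.13)/√(π²+ln²(0.13)) = 0.5446.
Characteristic equation s² + 7.4s + 3.4K_p = 0 gives ζ = 7.4/(2√(3.4K_p)).
Setting ζ = 0.5446: √(3.4K_p) = 7.4/(2·0.5446) = 6.793, so K_p = 46.15/3.4 = 13.6.

K_p = 13.6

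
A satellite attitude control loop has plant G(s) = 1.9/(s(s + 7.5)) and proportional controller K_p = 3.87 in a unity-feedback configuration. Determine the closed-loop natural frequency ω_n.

1 + K_p·G(s) = 0 gives s² + 7.5s + 7.353 = 0.
So ω_n² = 7.353 ⇒ ω_n = 2.712 rad/s, and ζ = 7.5/(2ω_n) = 1.38.

ω_n = 2.71 rad/s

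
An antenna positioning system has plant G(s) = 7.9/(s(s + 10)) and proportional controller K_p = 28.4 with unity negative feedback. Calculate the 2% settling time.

T_s ≈ 0.8 s

The closed-loop denominator s² + 10s + 224.4 gives ω_n = √224.4 = 14.98 and ζ = 10/(2ω_n) = 0.3338.
2% settling time T_s ≈ 4/(ζω_n) = 4/5 = 0.8 s.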